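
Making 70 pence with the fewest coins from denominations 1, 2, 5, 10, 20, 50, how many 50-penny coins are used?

70 = 1×50 + 1×20
Count of 50: 1

1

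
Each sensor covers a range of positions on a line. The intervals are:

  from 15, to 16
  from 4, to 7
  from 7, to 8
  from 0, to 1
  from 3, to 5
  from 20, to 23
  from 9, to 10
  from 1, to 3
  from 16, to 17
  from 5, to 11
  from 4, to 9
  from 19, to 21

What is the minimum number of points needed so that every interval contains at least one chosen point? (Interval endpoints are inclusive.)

6

By right end: [0,1]  [1,3]  [3,5]  [4,7]  [7,8]  [4,9]  [9,10]  [5,11]  [15,16]  [16,17]  [19,21]  [20,23]
[0,1] uncovered → point at 1; [3,5] uncovered → point at 5; [7,8] uncovered → point at 8; [9,10] uncovered → point at 10; [15,16] uncovered → point at 16; [19,21] uncovered → point at 21.
Points: 1, 5, 8, 10, 16, 21 (6 total).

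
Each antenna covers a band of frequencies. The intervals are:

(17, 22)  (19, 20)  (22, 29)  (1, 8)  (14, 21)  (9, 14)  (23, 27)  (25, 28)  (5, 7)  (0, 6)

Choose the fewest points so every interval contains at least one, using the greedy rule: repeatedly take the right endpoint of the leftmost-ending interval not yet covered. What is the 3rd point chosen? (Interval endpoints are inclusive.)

Sorted: [0,6] [5,7] [1,8] [9,14] [19,20] [14,21] [17,22] [23,27] [25,28] [22,29]
{[0,6],[5,7],[1,8]} hit by 6; {[9,14]} hit by 14; {[19,20],[14,21],[17,22]} hit by 20; {[23,27],[25,28],[22,29]} hit by 27.
Points: 6, 14, 20, 27 (4 total).

20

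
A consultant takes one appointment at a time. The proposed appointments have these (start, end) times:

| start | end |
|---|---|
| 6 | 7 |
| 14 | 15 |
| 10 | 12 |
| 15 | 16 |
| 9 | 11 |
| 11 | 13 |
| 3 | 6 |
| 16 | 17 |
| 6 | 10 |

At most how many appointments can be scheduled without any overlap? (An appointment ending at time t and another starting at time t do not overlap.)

Sorted by end: (3,6)  (6,7)  (6,10)  (9,11)  (10,12)  (11,13)  (14,15)  (15,16)  (16,17)
take (3,6); take (6,7); take (9,11); skip (10,12); take (11,13); take (14,15); take (15,16); take (16,17).
Selected 7 appointments.

7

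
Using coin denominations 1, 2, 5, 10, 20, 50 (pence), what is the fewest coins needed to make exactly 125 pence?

4

Greedy: take as many of the largest coin as possible, then repeat with the remainder.
125 − 2×50→25 − 1×20→5 − 1×5→0
Total coins = 2 + 1 + 1 = 4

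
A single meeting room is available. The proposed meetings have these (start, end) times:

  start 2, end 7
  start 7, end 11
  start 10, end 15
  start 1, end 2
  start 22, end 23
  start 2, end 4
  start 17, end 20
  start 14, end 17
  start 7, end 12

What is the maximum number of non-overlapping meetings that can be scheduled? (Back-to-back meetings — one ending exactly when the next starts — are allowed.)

Sorted by end: (1,2)  (2,4)  (2,7)  (7,11)  (7,12)  (10,15)  (14,17)  (17,20)  (22,23)
take (1,2); take (2,4); skip (2,7); take (7,11); skip (7,12); take (14,17); take (17,20); take (22,23).
Selected 6 meetings.

6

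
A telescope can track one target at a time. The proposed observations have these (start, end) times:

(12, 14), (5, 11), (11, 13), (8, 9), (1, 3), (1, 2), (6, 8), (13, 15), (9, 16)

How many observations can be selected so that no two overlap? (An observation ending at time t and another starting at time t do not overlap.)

Greedy by earliest finish: after sorting by end time, pick each interval compatible with the last pick.
Sorted by end: (1,2)  (1,3)  (6,8)  (8,9)  (5,11)  (11,13)  (12,14)  (13,15)  (9,16)
take (1,2); take (6,8); take (8,9); skip (5,11); take (11,13); take (13,15).
Selected 5 observations.

5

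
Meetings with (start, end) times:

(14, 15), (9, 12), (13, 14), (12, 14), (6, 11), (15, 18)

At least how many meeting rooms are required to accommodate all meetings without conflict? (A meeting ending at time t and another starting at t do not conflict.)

The answer is the maximum number of intervals overlapping at any instant.
Events (time:±→running): 6:+→1 9:+→2 … peak 2.

2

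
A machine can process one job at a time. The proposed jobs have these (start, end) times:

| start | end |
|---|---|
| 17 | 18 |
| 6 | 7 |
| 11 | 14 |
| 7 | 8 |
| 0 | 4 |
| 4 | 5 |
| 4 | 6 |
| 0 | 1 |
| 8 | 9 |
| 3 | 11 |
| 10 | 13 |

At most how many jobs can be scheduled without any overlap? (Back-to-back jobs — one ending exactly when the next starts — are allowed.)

7

Greedy by earliest finish: after sorting by end time, pick each interval compatible with the last pick.
Sorted by end: (0,1)  (0,4)  (4,5)  (4,6)  (6,7)  (7,8)  (8,9)  (3,11)  (10,13)  (11,14)  (17,18)
take (0,1); skip (0,4); take (4,5); skip (4,6); take (6,7); take (7,8); take (8,9); skip (3,11); take (10,13); take (17,18).
Selected 7 jobs.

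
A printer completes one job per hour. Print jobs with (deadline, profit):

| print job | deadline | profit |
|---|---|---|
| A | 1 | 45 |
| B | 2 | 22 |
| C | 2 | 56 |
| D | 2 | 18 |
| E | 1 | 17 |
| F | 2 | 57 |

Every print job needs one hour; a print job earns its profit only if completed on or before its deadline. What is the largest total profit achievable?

113

Sort by profit descending; place each in the latest free slot ≤ its deadline.
Profit order: F=57 C=56 A=45 B=22 D=18 E=17
Assign: F→slot 2, C→slot 1, A skipped, B skipped, D skipped, E skipped.
Slots: [1:C] [2:F]
Profit = 56 + 57 = 113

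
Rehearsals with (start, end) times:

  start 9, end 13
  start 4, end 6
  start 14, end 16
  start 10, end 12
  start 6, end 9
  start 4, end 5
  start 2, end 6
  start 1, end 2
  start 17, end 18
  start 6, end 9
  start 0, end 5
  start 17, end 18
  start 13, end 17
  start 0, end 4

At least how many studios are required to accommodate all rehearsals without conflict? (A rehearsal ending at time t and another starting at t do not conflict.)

4

Count concurrent intervals with a sweep; the peak is the room count.
starts: [0, 0, 1, 2, 4, 4, 6, 6, 9, 10, 13, 14, 17, 17]
ends:   [2, 4, 5, 5, 6, 6, 9, 9, 12, 13, 16, 17, 18, 18]
s0→1 s0→2 s1→3 e2→2 s2→3 e4→2 s4→3 s4→4  — peak 4.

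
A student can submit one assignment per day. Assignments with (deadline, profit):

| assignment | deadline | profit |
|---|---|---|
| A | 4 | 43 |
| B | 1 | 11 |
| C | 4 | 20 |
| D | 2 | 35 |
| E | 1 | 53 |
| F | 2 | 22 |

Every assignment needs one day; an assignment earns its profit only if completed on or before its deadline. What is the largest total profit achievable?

151

Take jobs in profit order; each goes to the latest open slot no later than its deadline.
By profit: E(d1,53), A(d4,43), D(d2,35), F(d2,22), C(d4,20), B(d1,11)
E→slot 1; A→slot 4; D→slot 2; F skipped; C→slot 3; B skipped.
Profit = 53 + 35 + 20 + 43 = 151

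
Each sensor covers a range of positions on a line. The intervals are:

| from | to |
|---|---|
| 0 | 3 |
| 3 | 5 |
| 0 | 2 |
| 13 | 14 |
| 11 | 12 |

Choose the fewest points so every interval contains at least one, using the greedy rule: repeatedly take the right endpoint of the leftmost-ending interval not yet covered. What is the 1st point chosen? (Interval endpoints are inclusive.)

2

Sort by right endpoint; whenever an interval is uncovered, place a point at its right end.
By right end: [0,2]  [0,3]  [3,5]  [11,12]  [13,14]
[0,2] uncovered → point at 2; [3,5] uncovered → point at 5; [11,12] uncovered → point at 12; [13,14] uncovered → point at 14.
Points: 2, 5, 12, 14 (4 total).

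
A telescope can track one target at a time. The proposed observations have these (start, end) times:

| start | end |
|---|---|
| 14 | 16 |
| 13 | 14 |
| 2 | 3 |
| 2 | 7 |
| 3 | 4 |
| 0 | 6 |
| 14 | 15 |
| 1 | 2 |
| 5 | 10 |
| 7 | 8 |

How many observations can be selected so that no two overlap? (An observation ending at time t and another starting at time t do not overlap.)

6

Sort by end time and greedily take each interval whose start is ≥ the last chosen end.
Sorted by end: (1,2)  (2,3)  (3,4)  (0,6)  (2,7)  (7,8)  (5,10)  (13,14)  (14,15)  (14,16)
take (1,2); take (2,3); take (3,4); skip (2,7); take (7,8); take (13,14); take (14,15).
Selected 6 observations.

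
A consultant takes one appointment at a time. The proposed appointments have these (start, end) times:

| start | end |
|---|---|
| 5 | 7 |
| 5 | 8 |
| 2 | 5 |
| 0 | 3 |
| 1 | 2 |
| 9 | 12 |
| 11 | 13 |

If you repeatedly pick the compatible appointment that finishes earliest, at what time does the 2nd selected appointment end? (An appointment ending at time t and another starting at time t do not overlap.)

5

Greedy by earliest finish: after sorting by end time, pick each interval compatible with the last pick.
Sorted by end: (1,2)  (0,3)  (2,5)  (5,7)  (5,8)  (9,12)  (11,13)
take (1,2); take (2,5); take (5,7); take (9,12).
Selected: (1,2) (2,5) (5,7) (9,12)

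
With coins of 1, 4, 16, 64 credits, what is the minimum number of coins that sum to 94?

7

94 − 1×64→30 − 1×16→14 − 3×4→2 − 2×1→0
Total coins = 1 + 1 + 3 + 2 = 7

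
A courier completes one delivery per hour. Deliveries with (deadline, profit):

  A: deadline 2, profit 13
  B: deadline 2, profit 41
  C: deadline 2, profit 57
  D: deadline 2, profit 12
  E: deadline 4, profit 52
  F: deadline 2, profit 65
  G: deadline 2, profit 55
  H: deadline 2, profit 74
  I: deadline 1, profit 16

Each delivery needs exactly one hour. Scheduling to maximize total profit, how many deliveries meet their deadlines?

3

Profit order: H=74 F=65 C=57 G=55 E=52 B=41 I=16 A=13 D=12
Assign: H→slot 2, F→slot 1, C skipped, G skipped, E→slot 4, B skipped, I skipped, A skipped, D skipped.
Slots: [1:F] [2:H] [4:E]
3 of 9 scheduled.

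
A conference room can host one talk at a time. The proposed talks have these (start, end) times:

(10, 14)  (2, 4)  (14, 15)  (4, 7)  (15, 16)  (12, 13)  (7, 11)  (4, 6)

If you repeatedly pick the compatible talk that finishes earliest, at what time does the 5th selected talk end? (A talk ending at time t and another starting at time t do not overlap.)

Order by finish time; keep every interval that doesn't clash with the previous kept one.
By end time: (2,4), (4,6), (4,7), (7,11), (12,13), (10,14), (14,15), (15,16).
Pick (2,4); next start ≥ 4 → (4,6); next start ≥ 6 → (7,11); next start ≥ 11 → (12,13); next start ≥ 13 → (14,15); next start ≥ 15 → (15,16).
Selected: (2,4) (4,6) (7,11) (12,13) (14,15) (15,16)

15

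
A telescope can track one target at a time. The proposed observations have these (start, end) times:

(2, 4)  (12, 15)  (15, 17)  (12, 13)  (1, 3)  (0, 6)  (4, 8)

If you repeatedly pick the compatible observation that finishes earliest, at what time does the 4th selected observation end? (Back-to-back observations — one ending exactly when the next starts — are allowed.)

17

By end time: (1,3), (2,4), (0,6), (4,8), (12,13), (12,15), (15,17).
Pick (1,3); next start ≥ 3 → (4,8); next start ≥ 8 → (12,13); next start ≥ 13 → (15,17).
Selected: (1,3) (4,8) (12,13) (15,17)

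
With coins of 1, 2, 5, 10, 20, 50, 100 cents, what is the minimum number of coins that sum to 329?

7

329 − 3×100→29 − 1×20→9 − 1×5→4 − 2×2→0
Total coins = 3 + 1 + 1 + 2 = 7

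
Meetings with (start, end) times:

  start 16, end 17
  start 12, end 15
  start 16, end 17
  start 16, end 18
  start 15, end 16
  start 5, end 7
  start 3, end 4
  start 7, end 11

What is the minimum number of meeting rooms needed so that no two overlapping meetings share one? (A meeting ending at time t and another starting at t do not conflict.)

3

starts: [3, 5, 7, 12, 15, 16, 16, 16]
ends:   [4, 7, 11, 15, 16, 17, 17, 18]
s3→1 e4→0 s5→1 e7→0 s7→1 e11→0 s12→1 e15→0 s15→1 e16→0 s16→1 s16→2 s16→3  — peak 3.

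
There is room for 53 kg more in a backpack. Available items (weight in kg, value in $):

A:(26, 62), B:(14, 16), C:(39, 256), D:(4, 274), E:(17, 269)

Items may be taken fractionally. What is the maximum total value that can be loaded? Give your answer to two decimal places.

753.05

Sort by value per unit weight and fill in that order.
Order: D (274/4=68.50) > E (269/17=15.82) > C (256/39=6.56) > A (62/26=2.38) > B (16/14=1.14)
Fill: take D (4 @ 274) → take E (17 @ 269) → take 32/39 of C → 210.05; 53/53 used.
Total value = 753.05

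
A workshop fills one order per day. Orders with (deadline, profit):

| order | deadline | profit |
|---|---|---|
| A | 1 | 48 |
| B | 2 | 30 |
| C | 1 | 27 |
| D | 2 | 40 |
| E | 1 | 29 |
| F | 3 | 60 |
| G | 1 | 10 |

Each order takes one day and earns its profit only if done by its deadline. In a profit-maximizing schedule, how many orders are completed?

Sort by profit descending; place each in the latest free slot ≤ its deadline.
Profit order: F=60 A=48 D=40 B=30 E=29 C=27 G=10
Assign: F→slot 3, A→slot 1, D→slot 2, B skipped, E skipped, C skipped, G skipped.
Slots: [1:A] [2:D] [3:F]
3 of 7 scheduled.

3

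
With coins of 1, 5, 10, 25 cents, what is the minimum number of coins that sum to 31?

Greedy: take as many of the largest coin as possible, then repeat with the remainder.
31 = 1×25 + 1×5 + 1×1
Total coins = 1 + 1 + 1 = 3

3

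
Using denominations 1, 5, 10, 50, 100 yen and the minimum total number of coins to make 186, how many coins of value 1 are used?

Greedy: take as many of the largest coin as possible, then repeat with the remainder.
186 = 1×100 + 1×50 + 3×10 + 1×5 + 1×1
Count of 1: 1

1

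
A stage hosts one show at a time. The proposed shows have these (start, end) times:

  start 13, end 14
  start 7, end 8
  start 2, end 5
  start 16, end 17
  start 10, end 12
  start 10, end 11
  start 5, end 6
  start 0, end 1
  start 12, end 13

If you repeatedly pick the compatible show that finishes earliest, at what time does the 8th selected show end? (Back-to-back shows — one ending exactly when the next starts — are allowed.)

Greedy by earliest finish: after sorting by end time, pick each interval compatible with the last pick.
By end time: (0,1), (2,5), (5,6), (7,8), (10,11), (10,12), (12,13), (13,14), (16,17).
Pick (0,1); next start ≥ 1 → (2,5); next start ≥ 5 → (5,6); next start ≥ 6 → (7,8); next start ≥ 8 → (10,11); next start ≥ 11 → (12,13); next start ≥ 13 → (13,14); next start ≥ 14 → (16,17).
Selected: (0,1) (2,5) (5,6) (7,8) (10,11) (12,13) (13,14) (16,17)

17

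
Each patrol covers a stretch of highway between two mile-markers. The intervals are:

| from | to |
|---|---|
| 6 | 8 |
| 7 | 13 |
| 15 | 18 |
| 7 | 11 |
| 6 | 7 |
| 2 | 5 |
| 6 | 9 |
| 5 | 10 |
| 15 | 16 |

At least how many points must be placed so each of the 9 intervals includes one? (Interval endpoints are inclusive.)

3

Process intervals by earliest right end; each time one isn't hit yet, stab at its right endpoint.
Sorted: [2,5] [6,7] [6,8] [6,9] [5,10] [7,11] [7,13] [15,16] [15,18]
{[2,5]} hit by 5; {[6,7],[6,8],[6,9],[5,10],[7,11],[7,13]} hit by 7; {[15,16],[15,18]} hit by 16.
Points: 5, 7, 16 (3 total).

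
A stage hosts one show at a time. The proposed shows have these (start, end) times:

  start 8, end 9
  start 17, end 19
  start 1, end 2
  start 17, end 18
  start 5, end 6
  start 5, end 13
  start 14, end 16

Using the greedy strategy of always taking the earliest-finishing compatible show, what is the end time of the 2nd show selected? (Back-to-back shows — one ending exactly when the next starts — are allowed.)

6

Sorted by end: (1,2)  (5,6)  (8,9)  (5,13)  (14,16)  (17,18)  (17,19)
take (1,2); take (5,6); take (8,9); take (14,16); take (17,18); skip (17,19).
Selected: (1,2) (5,6) (8,9) (14,16) (17,18)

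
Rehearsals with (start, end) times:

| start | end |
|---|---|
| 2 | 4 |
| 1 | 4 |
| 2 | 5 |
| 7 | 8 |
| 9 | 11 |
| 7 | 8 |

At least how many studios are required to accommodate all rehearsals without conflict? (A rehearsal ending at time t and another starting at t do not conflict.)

The answer is the maximum number of intervals overlapping at any instant.
Events (time:±→running): 1:+→1 2:+→2 2:+→3 … peak 3.

3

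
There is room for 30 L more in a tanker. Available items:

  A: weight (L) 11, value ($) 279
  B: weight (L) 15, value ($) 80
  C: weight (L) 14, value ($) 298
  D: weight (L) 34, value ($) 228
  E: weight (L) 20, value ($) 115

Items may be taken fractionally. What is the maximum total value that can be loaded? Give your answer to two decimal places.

Greedy by value/weight ratio, highest first.
Ratios (sorted): A 25.36, C 21.29, D 6.71, E 5.75, B 5.33
take A (11 @ 279); take C (14 @ 298); take 5/34 of D → 33.53. Capacity used 30/30.
Total value = 610.53

610.53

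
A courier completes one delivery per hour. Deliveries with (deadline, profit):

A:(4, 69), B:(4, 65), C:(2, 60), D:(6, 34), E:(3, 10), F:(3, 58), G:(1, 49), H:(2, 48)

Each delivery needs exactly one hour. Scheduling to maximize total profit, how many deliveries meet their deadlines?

Take jobs in profit order; each goes to the latest open slot no later than its deadline.
Profit order: A=69 B=65 C=60 F=58 G=49 H=48 D=34 E=10
Assign: A→slot 4, B→slot 3, C→slot 2, F→slot 1, G skipped, H skipped, D→slot 6, E skipped.
Slots: [1:F] [2:C] [3:B] [4:A] [6:D]
5 of 8 scheduled.

5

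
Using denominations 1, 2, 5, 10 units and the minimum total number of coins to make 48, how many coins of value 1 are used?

1

Greedy: take as many of the largest coin as possible, then repeat with the remainder.
48 = 4×10 + 1×5 + 1×2 + 1×1
Count of 1: 1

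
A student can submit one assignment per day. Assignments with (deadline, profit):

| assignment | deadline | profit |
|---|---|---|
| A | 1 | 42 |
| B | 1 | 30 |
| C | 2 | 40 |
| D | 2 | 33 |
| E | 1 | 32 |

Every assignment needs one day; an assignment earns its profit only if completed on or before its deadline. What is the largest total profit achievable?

Sort by profit descending; place each in the latest free slot ≤ its deadline.
By profit: A(d1,42), C(d2,40), D(d2,33), E(d1,32), B(d1,30)
A→slot 1; C→slot 2; D skipped; E skipped; B skipped.
Profit = 42 + 40 = 82

82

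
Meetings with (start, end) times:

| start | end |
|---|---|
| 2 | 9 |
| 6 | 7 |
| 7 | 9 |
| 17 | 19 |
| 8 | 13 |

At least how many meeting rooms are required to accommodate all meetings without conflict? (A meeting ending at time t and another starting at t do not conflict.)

3

The answer is the maximum number of intervals overlapping at any instant.
Events (time:±→running): 2:+→1 6:+→2 7:-→1 7:+→2 8:+→3 … peak 3.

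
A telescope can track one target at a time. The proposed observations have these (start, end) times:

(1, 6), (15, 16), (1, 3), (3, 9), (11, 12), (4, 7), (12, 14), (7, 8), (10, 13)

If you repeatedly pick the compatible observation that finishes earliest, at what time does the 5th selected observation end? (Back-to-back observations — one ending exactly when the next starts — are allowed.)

14

Sorted by end: (1,3)  (1,6)  (4,7)  (7,8)  (3,9)  (11,12)  (10,13)  (12,14)  (15,16)
take (1,3); take (4,7); take (7,8); take (11,12); take (12,14); take (15,16).
Selected: (1,3) (4,7) (7,8) (11,12) (12,14) (15,16)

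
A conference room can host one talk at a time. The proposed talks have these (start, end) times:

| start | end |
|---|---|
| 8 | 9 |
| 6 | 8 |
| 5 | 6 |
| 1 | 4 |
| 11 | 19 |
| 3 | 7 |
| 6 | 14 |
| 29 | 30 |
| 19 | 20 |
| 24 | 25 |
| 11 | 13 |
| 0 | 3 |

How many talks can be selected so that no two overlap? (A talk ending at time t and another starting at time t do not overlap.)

8

Sorted by end: (0,3)  (1,4)  (5,6)  (3,7)  (6,8)  (8,9)  (11,13)  (6,14)  (11,19)  (19,20)  (24,25)  (29,30)
take (0,3); take (5,6); skip (3,7); take (6,8); take (8,9); take (11,13); skip (6,14); take (19,20); take (24,25); take (29,30).
Selected 8 talks.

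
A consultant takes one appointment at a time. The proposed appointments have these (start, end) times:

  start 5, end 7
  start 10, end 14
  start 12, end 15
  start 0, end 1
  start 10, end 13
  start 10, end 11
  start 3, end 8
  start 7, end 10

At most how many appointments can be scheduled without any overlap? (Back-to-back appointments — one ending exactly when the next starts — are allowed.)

Sort by end time and greedily take each interval whose start is ≥ the last chosen end.
By end time: (0,1), (5,7), (3,8), (7,10), (10,11), (10,13), (10,14), (12,15).
Pick (0,1); next start ≥ 1 → (5,7); next start ≥ 7 → (7,10); next start ≥ 10 → (10,11); next start ≥ 11 → (12,15).
Selected 5 appointments.

5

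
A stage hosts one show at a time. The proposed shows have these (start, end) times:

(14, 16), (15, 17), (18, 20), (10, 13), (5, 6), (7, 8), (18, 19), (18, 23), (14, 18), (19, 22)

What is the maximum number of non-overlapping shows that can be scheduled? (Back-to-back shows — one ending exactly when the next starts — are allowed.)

6

Sorted by end: (5,6)  (7,8)  (10,13)  (14,16)  (15,17)  (14,18)  (18,19)  (18,20)  (19,22)  (18,23)
take (5,6); take (7,8); take (10,13); take (14,16); skip (15,17); skip (14,18); take (18,19); take (19,22).
Selected 6 shows.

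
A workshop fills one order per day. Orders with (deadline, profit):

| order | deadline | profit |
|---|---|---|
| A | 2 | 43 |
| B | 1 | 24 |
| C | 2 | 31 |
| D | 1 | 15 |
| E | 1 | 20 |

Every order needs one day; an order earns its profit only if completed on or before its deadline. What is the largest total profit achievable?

Take jobs in profit order; each goes to the latest open slot no later than its deadline.
By profit: A(d2,43), C(d2,31), B(d1,24), E(d1,20), D(d1,15)
A→slot 2; C→slot 1; B skipped; E skipped; D skipped.
Profit = 31 + 43 = 74

74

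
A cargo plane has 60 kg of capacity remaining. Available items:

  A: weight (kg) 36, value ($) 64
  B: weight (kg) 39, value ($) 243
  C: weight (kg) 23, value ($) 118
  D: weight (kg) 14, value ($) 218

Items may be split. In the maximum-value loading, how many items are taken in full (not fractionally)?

Greedy by value/weight ratio, highest first.
Ratios (sorted): D 15.57, B 6.23, C 5.13, A 1.78
take D (14 @ 218); take B (39 @ 243); take 7/23 of C → 35.91. Capacity used 60/60.
2 item(s) taken whole; one partial (take 7/23 of C).

2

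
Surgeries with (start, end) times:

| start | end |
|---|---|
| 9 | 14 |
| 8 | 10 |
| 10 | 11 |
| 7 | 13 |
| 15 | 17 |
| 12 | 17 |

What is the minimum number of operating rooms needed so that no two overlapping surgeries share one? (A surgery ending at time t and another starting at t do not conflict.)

3

The answer is the maximum number of intervals overlapping at any instant.
Events (time:±→running): 7:+→1 8:+→2 9:+→3 … peak 3.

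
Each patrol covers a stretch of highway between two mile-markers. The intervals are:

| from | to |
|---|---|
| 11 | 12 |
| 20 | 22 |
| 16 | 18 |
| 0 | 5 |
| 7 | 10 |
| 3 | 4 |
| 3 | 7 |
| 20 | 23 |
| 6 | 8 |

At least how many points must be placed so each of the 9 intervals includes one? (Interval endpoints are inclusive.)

Sorted: [3,4] [0,5] [3,7] [6,8] [7,10] [11,12] [16,18] [20,22] [20,23]
{[3,4],[0,5],[3,7]} hit by 4; {[6,8],[7,10]} hit by 8; {[11,12]} hit by 12; {[16,18]} hit by 18; {[20,22],[20,23]} hit by 22.
Points: 4, 8, 12, 18, 22 (5 total).

5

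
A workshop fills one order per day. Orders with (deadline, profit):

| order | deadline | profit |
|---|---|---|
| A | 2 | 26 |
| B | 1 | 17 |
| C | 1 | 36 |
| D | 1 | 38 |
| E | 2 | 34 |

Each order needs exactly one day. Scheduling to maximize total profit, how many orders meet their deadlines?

Take jobs in profit order; each goes to the latest open slot no later than its deadline.
By profit: D(d1,38), C(d1,36), E(d2,34), A(d2,26), B(d1,17)
D→slot 1; C skipped; E→slot 2; A skipped; B skipped.
2 of 5 scheduled.

2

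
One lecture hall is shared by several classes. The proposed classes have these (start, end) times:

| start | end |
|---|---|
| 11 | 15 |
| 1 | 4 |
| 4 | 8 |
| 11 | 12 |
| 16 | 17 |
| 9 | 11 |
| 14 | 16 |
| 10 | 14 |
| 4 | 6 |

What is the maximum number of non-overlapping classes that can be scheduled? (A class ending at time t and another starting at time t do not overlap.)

6

By end time: (1,4), (4,6), (4,8), (9,11), (11,12), (10,14), (11,15), (14,16), (16,17).
Pick (1,4); next start ≥ 4 → (4,6); next start ≥ 6 → (9,11); next start ≥ 11 → (11,12); next start ≥ 12 → (14,16); next start ≥ 16 → (16,17).
Selected 6 classes.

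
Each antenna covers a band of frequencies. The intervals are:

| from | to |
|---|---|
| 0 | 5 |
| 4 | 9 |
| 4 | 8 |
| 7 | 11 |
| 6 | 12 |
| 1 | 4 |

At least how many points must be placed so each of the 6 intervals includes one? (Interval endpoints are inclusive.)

By right end: [1,4]  [0,5]  [4,8]  [4,9]  [7,11]  [6,12]
[1,4] uncovered → point at 4; [7,11] uncovered → point at 11.
Points: 4, 11 (2 total).

2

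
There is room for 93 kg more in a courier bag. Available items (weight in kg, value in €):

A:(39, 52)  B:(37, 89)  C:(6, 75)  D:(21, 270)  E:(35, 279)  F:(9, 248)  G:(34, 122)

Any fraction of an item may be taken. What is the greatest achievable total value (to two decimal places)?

Ratios (sorted): F 27.56, D 12.86, C 12.50, E 7.97, G 3.59, B 2.41, A 1.33
take F (9 @ 248); take D (21 @ 270); take C (6 @ 75); take E (35 @ 279); take 22/34 of G → 78.94. Capacity used 93/93.
Total value = 950.94

950.94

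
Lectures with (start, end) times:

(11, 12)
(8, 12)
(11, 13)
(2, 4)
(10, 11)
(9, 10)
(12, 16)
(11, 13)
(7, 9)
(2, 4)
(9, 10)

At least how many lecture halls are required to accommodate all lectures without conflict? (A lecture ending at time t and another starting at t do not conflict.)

4

starts: [2, 2, 7, 8, 9, 9, 10, 11, 11, 11, 12]
ends:   [4, 4, 9, 10, 10, 11, 12, 12, 13, 13, 16]
s2→1 s2→2 e4→1 e4→0 s7→1 s8→2 e9→1 s9→2 s9→3 e10→2 e10→1 s10→2 e11→1 s11→2 s11→3 s11→4  — peak 4.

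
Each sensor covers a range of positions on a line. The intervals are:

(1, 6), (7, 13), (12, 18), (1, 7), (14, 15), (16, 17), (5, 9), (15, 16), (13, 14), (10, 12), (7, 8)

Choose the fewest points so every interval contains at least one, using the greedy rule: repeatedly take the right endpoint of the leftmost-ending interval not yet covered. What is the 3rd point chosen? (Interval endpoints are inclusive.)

Sort by right endpoint; whenever an interval is uncovered, place a point at its right end.
By right end: [1,6]  [1,7]  [7,8]  [5,9]  [10,12]  [7,13]  [13,14]  [14,15]  [15,16]  [16,17]  [12,18]
[1,6] uncovered → point at 6; [7,8] uncovered → point at 8; [10,12] uncovered → point at 12; [13,14] uncovered → point at 14; [15,16] uncovered → point at 16.
Points: 6, 8, 12, 14, 16 (5 total).

12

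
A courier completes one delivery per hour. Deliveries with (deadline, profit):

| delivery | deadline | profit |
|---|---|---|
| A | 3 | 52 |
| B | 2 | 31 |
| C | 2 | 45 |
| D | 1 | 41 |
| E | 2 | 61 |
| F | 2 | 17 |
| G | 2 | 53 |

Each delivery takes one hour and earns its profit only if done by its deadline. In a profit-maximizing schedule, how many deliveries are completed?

Take jobs in profit order; each goes to the latest open slot no later than its deadline.
Profit order: E=61 G=53 A=52 C=45 D=41 B=31 F=17
Assign: E→slot 2, G→slot 1, A→slot 3, C skipped, D skipped, B skipped, F skipped.
Slots: [1:G] [2:E] [3:A]
3 of 7 scheduled.

3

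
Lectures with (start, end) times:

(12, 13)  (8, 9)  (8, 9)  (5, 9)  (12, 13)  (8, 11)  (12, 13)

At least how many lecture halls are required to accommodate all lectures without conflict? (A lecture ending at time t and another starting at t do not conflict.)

Count concurrent intervals with a sweep; the peak is the room count.
starts: [5, 8, 8, 8, 12, 12, 12]
ends:   [9, 9, 9, 11, 13, 13, 13]
s5→1 s8→2 s8→3 s8→4  — peak 4.

4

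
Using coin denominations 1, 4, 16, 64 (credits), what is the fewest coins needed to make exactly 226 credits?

Greedy: take as many of the largest coin as possible, then repeat with the remainder.
226 = 3×64 + 2×16 + 2×1
Total coins = 3 + 2 + 2 = 7

7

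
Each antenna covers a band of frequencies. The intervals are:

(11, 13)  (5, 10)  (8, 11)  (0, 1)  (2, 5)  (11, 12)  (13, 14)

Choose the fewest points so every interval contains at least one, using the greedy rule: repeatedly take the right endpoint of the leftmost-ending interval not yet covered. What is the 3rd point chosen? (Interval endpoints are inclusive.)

Process intervals by earliest right end; each time one isn't hit yet, stab at its right endpoint.
By right end: [0,1]  [2,5]  [5,10]  [8,11]  [11,12]  [11,13]  [13,14]
[0,1] uncovered → point at 1; [2,5] uncovered → point at 5; [8,11] uncovered → point at 11; [13,14] uncovered → point at 14.
Points: 1, 5, 11, 14 (4 total).

11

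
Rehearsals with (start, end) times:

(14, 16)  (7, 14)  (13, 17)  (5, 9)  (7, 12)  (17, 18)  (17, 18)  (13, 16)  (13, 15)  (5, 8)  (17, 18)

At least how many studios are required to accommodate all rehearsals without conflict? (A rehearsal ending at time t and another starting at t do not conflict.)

4

Count concurrent intervals with a sweep; the peak is the room count.
starts: [5, 5, 7, 7, 13, 13, 13, 14, 17, 17, 17]
ends:   [8, 9, 12, 14, 15, 16, 16, 17, 18, 18, 18]
s5→1 s5→2 s7→3 s7→4  — peak 4.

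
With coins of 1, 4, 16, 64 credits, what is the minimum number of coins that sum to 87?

Greedy: take as many of the largest coin as possible, then repeat with the remainder.
87 = 1×64 + 1×16 + 1×4 + 3×1
Total coins = 1 + 1 + 1 + 3 = 6

6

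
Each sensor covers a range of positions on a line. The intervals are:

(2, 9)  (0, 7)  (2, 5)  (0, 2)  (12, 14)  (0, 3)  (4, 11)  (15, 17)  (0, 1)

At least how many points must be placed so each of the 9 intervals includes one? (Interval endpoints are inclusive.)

4

Process intervals by earliest right end; each time one isn't hit yet, stab at its right endpoint.
Sorted: [0,1] [0,2] [0,3] [2,5] [0,7] [2,9] [4,11] [12,14] [15,17]
{[0,1],[0,2],[0,3]} hit by 1; {[2,5],[0,7],[2,9],[4,11]} hit by 5; {[12,14]} hit by 14; {[15,17]} hit by 17.
Points: 1, 5, 14, 17 (4 total).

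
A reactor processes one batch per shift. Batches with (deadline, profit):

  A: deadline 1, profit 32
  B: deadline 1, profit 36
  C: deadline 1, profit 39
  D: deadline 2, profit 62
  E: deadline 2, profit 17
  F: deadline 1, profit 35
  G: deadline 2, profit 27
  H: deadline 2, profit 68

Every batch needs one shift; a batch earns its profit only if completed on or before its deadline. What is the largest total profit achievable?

130

By profit: H(d2,68), D(d2,62), C(d1,39), B(d1,36), F(d1,35), A(d1,32), G(d2,27), E(d2,17)
H→slot 2; D→slot 1; C skipped; B skipped; F skipped; A skipped; G skipped; E skipped.
Profit = 62 + 68 = 130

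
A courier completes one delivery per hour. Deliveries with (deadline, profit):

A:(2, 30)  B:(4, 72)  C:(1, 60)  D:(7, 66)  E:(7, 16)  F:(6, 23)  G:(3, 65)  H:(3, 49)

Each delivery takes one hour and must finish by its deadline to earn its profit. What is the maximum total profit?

351

By profit: B(d4,72), D(d7,66), G(d3,65), C(d1,60), H(d3,49), A(d2,30), F(d6,23), E(d7,16)
B→slot 4; D→slot 7; G→slot 3; C→slot 1; H→slot 2; A skipped; F→slot 6; E→slot 5.
Profit = 60 + 49 + 65 + 72 + 16 + 23 + 66 = 351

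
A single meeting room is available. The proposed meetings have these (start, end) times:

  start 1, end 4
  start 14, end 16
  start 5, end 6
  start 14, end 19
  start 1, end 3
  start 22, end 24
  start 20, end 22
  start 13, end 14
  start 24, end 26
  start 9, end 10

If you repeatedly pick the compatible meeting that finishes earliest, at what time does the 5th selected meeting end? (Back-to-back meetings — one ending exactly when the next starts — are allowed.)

16

Sort by end time and greedily take each interval whose start is ≥ the last chosen end.
Sorted by end: (1,3)  (1,4)  (5,6)  (9,10)  (13,14)  (14,16)  (14,19)  (20,22)  (22,24)  (24,26)
take (1,3); take (5,6); take (9,10); take (13,14); take (14,16); take (20,22); take (22,24); take (24,26).
Selected: (1,3) (5,6) (9,10) (13,14) (14,16) (20,22) (22,24) (24,26)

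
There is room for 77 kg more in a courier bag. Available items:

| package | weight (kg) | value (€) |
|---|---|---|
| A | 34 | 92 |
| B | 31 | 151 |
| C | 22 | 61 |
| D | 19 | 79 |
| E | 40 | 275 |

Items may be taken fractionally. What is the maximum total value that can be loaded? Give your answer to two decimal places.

450.95

Sort by value per unit weight and fill in that order.
Order: E (275/40=6.88) > B (151/31=4.87) > D (79/19=4.16) > C (61/22=2.77) > A (92/34=2.71)
Fill: take E (40 @ 275) → take B (31 @ 151) → take 6/19 of D → 24.95; 77/77 used.
Total value = 450.95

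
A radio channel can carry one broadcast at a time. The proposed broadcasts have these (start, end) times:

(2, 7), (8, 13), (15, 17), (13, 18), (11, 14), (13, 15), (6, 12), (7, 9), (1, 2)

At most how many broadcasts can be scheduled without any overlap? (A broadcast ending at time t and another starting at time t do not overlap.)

5

By end time: (1,2), (2,7), (7,9), (6,12), (8,13), (11,14), (13,15), (15,17), (13,18).
Pick (1,2); next start ≥ 2 → (2,7); next start ≥ 7 → (7,9); next start ≥ 9 → (11,14); next start ≥ 14 → (15,17).
Selected 5 broadcasts.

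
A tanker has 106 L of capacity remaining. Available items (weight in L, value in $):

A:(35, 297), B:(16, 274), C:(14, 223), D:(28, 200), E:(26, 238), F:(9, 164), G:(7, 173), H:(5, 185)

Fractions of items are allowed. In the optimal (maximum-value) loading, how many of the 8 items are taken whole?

Ratios (sorted): H 37.00, G 24.71, F 18.22, B 17.12, C 15.93, E 9.15, A 8.49, D 7.14
take H (5 @ 185); take G (7 @ 173); take F (9 @ 164); take B (16 @ 274); take C (14 @ 223); take E (26 @ 238); take 29/35 of A → 246.09. Capacity used 106/106.
6 item(s) taken whole; one partial (take 29/35 of A).

6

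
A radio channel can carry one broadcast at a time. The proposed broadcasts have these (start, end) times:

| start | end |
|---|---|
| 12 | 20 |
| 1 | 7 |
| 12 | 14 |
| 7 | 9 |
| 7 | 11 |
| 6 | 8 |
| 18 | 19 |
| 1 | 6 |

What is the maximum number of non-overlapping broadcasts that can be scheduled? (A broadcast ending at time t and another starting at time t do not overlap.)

4

Order by finish time; keep every interval that doesn't clash with the previous kept one.
By end time: (1,6), (1,7), (6,8), (7,9), (7,11), (12,14), (18,19), (12,20).
Pick (1,6); next start ≥ 6 → (6,8); next start ≥ 8 → (12,14); next start ≥ 14 → (18,19).
Selected 4 broadcasts.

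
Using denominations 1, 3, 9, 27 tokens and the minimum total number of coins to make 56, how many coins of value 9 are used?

0

Greedy: take as many of the largest coin as possible, then repeat with the remainder.
56 = 2×27 + 2×1
Count of 9: 0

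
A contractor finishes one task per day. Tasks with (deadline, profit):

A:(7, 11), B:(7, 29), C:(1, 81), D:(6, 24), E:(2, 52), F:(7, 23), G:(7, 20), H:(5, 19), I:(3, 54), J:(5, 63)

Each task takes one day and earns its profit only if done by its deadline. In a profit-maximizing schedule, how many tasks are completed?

Sort by profit descending; place each in the latest free slot ≤ its deadline.
Profit order: C=81 J=63 I=54 E=52 B=29 D=24 F=23 G=20 H=19 A=11
Assign: C→slot 1, J→slot 5, I→slot 3, E→slot 2, B→slot 7, D→slot 6, F→slot 4, G skipped, H skipped, A skipped.
Slots: [1:C] [2:E] [3:I] [4:F] [5:J] [6:D] [7:B]
7 of 10 scheduled.

7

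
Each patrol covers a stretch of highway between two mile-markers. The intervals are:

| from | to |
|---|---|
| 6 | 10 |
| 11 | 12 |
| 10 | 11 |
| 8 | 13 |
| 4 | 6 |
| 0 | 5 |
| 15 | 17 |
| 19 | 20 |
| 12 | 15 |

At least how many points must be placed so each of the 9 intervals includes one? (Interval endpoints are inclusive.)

5

Process intervals by earliest right end; each time one isn't hit yet, stab at its right endpoint.
By right end: [0,5]  [4,6]  [6,10]  [10,11]  [11,12]  [8,13]  [12,15]  [15,17]  [19,20]
[0,5] uncovered → point at 5; [6,10] uncovered → point at 10; [11,12] uncovered → point at 12; [15,17] uncovered → point at 17; [19,20] uncovered → point at 20.
Points: 5, 10, 12, 17, 20 (5 total).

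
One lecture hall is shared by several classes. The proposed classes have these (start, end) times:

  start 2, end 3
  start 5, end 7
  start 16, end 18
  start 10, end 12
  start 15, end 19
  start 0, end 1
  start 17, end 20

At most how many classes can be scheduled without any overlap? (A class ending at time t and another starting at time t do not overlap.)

By end time: (0,1), (2,3), (5,7), (10,12), (16,18), (15,19), (17,20).
Pick (0,1); next start ≥ 1 → (2,3); next start ≥ 3 → (5,7); next start ≥ 7 → (10,12); next start ≥ 12 → (16,18).
Selected 5 classes.

5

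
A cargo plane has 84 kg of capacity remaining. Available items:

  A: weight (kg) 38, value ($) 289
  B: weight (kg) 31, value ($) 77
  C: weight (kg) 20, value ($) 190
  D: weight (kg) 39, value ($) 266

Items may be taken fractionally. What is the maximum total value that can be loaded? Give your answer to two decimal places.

Sort by value per unit weight and fill in that order.
Ratios (sorted): C 9.50, A 7.61, D 6.82, B 2.48
take C (20 @ 190); take A (38 @ 289); take 26/39 of D → 177.33. Capacity used 84/84.
Total value = 656.33

656.33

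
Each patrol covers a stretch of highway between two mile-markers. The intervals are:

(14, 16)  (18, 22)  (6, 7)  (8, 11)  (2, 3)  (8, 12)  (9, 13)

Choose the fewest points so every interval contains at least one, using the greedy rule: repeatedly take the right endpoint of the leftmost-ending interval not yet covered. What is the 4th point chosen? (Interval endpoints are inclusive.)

Sort by right endpoint; whenever an interval is uncovered, place a point at its right end.
By right end: [2,3]  [6,7]  [8,11]  [8,12]  [9,13]  [14,16]  [18,22]
[2,3] uncovered → point at 3; [6,7] uncovered → point at 7; [8,11] uncovered → point at 11; [14,16] uncovered → point at 16; [18,22] uncovered → point at 22.
Points: 3, 7, 11, 16, 22 (5 total).

16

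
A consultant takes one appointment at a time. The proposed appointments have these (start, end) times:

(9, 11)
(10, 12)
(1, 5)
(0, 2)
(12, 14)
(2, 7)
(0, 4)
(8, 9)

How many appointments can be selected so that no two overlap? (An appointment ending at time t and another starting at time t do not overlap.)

By end time: (0,2), (0,4), (1,5), (2,7), (8,9), (9,11), (10,12), (12,14).
Pick (0,2); next start ≥ 2 → (2,7); next start ≥ 7 → (8,9); next start ≥ 9 → (9,11); next start ≥ 11 → (12,14).
Selected 5 appointments.

5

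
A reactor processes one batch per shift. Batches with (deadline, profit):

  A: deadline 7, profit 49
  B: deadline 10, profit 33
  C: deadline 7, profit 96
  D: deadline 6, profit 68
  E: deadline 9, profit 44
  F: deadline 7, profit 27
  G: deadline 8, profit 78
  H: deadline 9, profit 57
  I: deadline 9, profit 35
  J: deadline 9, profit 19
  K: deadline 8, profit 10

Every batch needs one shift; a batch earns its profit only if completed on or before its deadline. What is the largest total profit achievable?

506

Take jobs in profit order; each goes to the latest open slot no later than its deadline.
Profit order: C=96 G=78 D=68 H=57 A=49 E=44 I=35 B=33 F=27 J=19 K=10
Assign: C→slot 7, G→slot 8, D→slot 6, H→slot 9, A→slot 5, E→slot 4, I→slot 3, B→slot 10, F→slot 2, J→slot 1, K skipped.
Slots: [1:J] [2:F] [3:I] [4:E] [5:A] [6:D] [7:C] [8:G] [9:H] [10:B]
Profit = 19 + 27 + 35 + 44 + 49 + 68 + 96 + 78 + 57 + 33 = 506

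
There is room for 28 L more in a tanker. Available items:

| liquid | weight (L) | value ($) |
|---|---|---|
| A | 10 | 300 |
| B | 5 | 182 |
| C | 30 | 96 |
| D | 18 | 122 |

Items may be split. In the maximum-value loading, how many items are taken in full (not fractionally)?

2

Greedy by value/weight ratio, highest first.
Ratios (sorted): B 36.40, A 30.00, D 6.78, C 3.20
take B (5 @ 182); take A (10 @ 300); take 13/18 of D → 88.11. Capacity used 28/28.
2 item(s) taken whole; one partial (take 13/18 of D).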